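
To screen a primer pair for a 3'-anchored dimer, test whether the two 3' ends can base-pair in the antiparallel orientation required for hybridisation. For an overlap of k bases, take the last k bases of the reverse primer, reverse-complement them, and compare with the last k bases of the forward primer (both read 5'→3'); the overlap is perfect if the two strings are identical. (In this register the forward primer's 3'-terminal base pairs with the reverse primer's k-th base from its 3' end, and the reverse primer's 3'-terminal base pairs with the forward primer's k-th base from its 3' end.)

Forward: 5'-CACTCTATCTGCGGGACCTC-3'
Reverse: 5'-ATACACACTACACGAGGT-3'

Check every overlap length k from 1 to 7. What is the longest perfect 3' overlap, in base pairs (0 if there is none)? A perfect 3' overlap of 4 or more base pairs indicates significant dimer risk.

Longest perfect overlap: 5 complementary base pairs; significant dimer risk (threshold 4).

Last 7 bases (5'→3') — forward …GGACCTC, reverse …ACGAGGT.
Reverse complement of the reverse primer's last 7 bases: ACCTCGT; its first k bases are the reverse complement of the reverse primer's last k bases, so a perfect k-base overlap needs the forward primer's last k bases to equal them.
Comparing (forward last k vs required): k=1: C vs A ✗; k=2: TC vs AC ✗; k=3: CTC vs ACC ✗; k=4: CCTC vs ACCT ✗; k=5: ACCTC vs ACCTC ✓; k=6: GACCTC vs ACCTCG ✗; k=7: GGACCTC vs ACCTCGT ✗.
Only k = 5 is perfect, so the longest perfect 3' overlap is 5.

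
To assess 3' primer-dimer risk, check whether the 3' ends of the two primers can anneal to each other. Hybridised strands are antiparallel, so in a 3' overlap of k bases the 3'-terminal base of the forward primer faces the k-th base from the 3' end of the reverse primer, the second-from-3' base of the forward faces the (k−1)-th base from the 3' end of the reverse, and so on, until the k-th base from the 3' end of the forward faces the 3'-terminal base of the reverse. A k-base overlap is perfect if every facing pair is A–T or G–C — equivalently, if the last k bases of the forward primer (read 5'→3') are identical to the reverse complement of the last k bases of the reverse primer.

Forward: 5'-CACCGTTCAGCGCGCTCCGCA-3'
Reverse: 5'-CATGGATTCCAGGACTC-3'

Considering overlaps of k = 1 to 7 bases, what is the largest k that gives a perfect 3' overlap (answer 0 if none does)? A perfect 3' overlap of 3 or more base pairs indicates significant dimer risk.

Last 7 bases (5'→3') — forward …CTCCGCA, reverse …AGGACTC.
Reverse complement of the reverse primer's last 7 bases: GAGTCCT; its first k bases are the reverse complement of the reverse primer's last k bases, so a perfect k-base overlap needs the forward primer's last k bases to equal them.
Comparing (forward last k vs required): k=1: A vs G ✗; k=2: CA vs GA ✗; k=3: GCA vs GAG ✗; k=4: CGCA vs GAGT ✗; k=5: CCGCA vs GAGTC ✗; k=6: TCCGCA vs GAGTCC ✗; k=7: CTCCGCA vs GAGTCCT ✗.
No overlap length from 1 to 7 is perfect, so the longest perfect 3' overlap is 0.

Longest perfect overlap: 0 complementary base pairs; below the dimer-risk threshold (threshold 3).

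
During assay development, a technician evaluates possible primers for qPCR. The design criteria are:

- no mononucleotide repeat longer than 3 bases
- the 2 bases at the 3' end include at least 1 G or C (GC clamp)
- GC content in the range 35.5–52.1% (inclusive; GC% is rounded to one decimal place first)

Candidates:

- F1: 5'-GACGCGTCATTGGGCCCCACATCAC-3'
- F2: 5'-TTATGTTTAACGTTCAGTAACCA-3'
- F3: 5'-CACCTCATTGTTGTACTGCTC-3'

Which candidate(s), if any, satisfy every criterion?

F3 only.

F1 (25 nt, A=5 T=4 G=6 C=10): longest run = 4, exceeds 3 ✗; 3' end AC has 1 G/C ✓; GC 16/25 = 64.0%, outside 35.5–52.1% ✗ — fails.
F2 (23 nt, A=7 T=9 G=3 C=4): longest run = 3 ✓; 3' end CA has 1 G/C ✓; GC 7/23 = 30.4%, outside 35.5–52.1% ✗ — fails.
F3 (21 nt, A=3 T=8 G=3 C=7): longest run = 2 ✓; 3' end TC has 1 G/C ✓; GC 10/21 = 47.6% ✓ — passes.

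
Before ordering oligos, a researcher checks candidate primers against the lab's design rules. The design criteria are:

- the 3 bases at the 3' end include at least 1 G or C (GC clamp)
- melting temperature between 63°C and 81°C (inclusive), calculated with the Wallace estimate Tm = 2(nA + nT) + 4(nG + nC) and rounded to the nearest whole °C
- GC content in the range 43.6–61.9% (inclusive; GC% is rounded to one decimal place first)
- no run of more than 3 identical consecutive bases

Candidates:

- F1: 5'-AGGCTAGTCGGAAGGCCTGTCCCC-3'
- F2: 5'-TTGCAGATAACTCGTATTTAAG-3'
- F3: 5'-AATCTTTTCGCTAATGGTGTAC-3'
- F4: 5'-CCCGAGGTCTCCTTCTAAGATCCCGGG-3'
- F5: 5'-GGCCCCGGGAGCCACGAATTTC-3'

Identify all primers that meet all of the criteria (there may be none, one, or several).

F1 (24 nt, A=4 T=4 G=8 C=8): 3' end CCC has 3 G/C ✓; Tm = 2·8 + 4·16 = 80°C ✓; GC 16/24 = 66.7%, outside 43.6–61.9% ✗; longest run = 4, exceeds 3 ✗ — fails.
F2 (22 nt, A=7 T=8 G=4 C=3): 3' end AAG has 1 G/C ✓; Tm = 2·15 + 4·7 = 58°C, outside 63–81°C ✗; GC 7/22 = 31.8%, outside 43.6–61.9% ✗; longest run = 3 ✓ — fails.
F3 (22 nt, A=5 T=9 G=4 C=4): 3' end TAC has 1 G/C ✓; Tm = 2·14 + 4·8 = 60°C, outside 63–81°C ✗; GC 8/22 = 36.4%, outside 43.6–61.9% ✗; longest run = 4, exceeds 3 ✗ — fails.
F4 (27 nt, A=4 T=6 G=7 C=10): 3' end GGG has 3 G/C ✓; Tm = 2·10 + 4·17 = 88°C, outside 63–81°C ✗; GC 17/27 = 63.0%, outside 43.6–61.9% ✗; longest run = 3 ✓ — fails.
F5 (22 nt, A=4 T=3 G=7 C=8): 3' end TTC has 1 G/C ✓; Tm = 2·7 + 4·15 = 74°C ✓; GC 15/22 = 68.2%, outside 43.6–61.9% ✗; longest run = 4, exceeds 3 ✗ — fails.

None of the candidates satisfy all criteria.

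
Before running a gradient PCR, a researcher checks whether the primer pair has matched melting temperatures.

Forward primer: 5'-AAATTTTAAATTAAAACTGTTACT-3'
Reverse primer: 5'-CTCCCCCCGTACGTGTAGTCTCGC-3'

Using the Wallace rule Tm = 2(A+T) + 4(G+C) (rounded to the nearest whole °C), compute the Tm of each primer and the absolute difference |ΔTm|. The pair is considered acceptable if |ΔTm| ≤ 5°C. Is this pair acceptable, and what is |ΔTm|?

|ΔTm| = 26°C; the pair is not acceptable.

Forward: A=11 T=10 G=1 C=2 → Tm = 2·21 + 4·3 = 54°C.
Reverse: A=2 T=6 G=5 C=11 → Tm = 2·8 + 4·16 = 80°C.
|ΔTm| = |54 − 80| = 26°C, > 5°C.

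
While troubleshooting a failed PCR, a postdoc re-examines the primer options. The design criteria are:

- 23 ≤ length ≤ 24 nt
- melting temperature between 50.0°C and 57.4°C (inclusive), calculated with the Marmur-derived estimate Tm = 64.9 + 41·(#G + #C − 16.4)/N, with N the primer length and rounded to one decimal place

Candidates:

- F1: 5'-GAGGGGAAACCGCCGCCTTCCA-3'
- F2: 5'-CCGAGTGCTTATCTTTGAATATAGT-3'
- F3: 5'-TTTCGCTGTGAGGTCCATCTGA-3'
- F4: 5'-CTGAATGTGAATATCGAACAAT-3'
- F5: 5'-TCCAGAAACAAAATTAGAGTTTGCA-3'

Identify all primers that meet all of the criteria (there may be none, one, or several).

F1 (22 nt, A=5 T=2 G=7 C=8): length 22, outside 23–24 ✗; Tm = 64.9 + 41·(15 − 16.4)/22 = 62.3°C, outside 50.0–57.4°C ✗ — fails.
F2 (25 nt, A=6 T=10 G=5 C=4): length 25, outside 23–24 ✗; Tm = 64.9 + 41·(9 − 16.4)/25 = 52.8°C ✓ — fails.
F3 (22 nt, A=3 T=8 G=6 C=5): length 22, outside 23–24 ✗; Tm = 64.9 + 41·(11 − 16.4)/22 = 54.8°C ✓ — fails.
F4 (22 nt, A=9 T=6 G=4 C=3): length 22, outside 23–24 ✗; Tm = 64.9 + 41·(7 − 16.4)/22 = 47.4°C, outside 50.0–57.4°C ✗ — fails.
F5 (25 nt, A=11 T=6 G=4 C=4): length 25, outside 23–24 ✗; Tm = 64.9 + 41·(8 − 16.4)/25 = 51.1°C ✓ — fails.

None of the candidates satisfy all criteria.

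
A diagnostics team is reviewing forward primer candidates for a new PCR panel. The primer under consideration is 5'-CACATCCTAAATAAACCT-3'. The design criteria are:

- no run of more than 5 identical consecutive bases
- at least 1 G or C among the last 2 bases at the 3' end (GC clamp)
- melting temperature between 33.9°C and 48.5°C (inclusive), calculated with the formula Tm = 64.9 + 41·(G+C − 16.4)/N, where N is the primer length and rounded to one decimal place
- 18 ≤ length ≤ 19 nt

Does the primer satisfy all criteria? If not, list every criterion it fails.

Meets all criteria.

Base counts: A=8, T=4, G=0, C=6 (length 18).
homopolymer run: longest run = 3 ✓
GC clamp: 3' end CT has 1 G/C ✓
Tm: Tm = 64.9 + 41·(6 − 16.4)/18 = 41.2°C ✓
length: length 18 ✓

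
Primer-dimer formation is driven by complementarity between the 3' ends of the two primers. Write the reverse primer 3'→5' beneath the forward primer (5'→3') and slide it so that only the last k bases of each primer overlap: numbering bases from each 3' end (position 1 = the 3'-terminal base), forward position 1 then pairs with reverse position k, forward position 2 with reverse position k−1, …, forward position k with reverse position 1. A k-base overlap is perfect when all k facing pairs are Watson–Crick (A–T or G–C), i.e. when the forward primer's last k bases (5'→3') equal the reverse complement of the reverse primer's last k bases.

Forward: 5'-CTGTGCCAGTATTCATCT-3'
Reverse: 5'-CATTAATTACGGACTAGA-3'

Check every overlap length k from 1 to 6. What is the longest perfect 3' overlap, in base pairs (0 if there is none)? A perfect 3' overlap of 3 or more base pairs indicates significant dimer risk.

Longest perfect overlap: 3 complementary base pairs; significant dimer risk (threshold 3).

Last 6 bases (5'→3') — forward …TCATCT, reverse …ACTAGA.
Reverse complement of the reverse primer's last 6 bases: TCTAGT; its first k bases are the reverse complement of the reverse primer's last k bases, so a perfect k-base overlap needs the forward primer's last k bases to equal them.
Comparing (forward last k vs required): k=1: T vs T ✓; k=2: CT vs TC ✗; k=3: TCT vs TCT ✓; k=4: ATCT vs TCTA ✗; k=5: CATCT vs TCTAG ✗; k=6: TCATCT vs TCTAGT ✗.
Perfect overlaps at k = 1, 3; the largest is 3.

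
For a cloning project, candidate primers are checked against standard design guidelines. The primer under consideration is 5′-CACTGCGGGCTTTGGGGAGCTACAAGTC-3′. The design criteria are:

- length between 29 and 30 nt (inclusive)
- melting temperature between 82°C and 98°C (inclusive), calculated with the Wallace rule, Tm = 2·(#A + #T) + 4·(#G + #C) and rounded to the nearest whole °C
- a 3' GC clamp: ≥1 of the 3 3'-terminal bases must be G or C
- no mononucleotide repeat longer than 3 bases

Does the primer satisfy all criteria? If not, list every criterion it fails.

Base counts: A=5, T=6, G=10, C=7 (length 28).
length: length 28, outside 29–30 ✗
Tm: Tm = 2·11 + 4·17 = 90°C ✓
GC clamp: 3' end GTC has 2 G/C ✓
homopolymer run: longest run = 4, exceeds 3 ✗

Fails: length, homopolymer run.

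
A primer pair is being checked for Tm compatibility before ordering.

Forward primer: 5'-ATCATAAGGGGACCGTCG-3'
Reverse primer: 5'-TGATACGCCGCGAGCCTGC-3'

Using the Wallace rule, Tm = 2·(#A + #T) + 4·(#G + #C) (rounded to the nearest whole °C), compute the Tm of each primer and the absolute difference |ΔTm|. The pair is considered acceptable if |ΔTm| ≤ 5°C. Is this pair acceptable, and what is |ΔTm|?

|ΔTm| = 8°C; the pair is not acceptable.

Forward: A=5 T=3 G=6 C=4 → Tm = 2·8 + 4·10 = 56°C.
Reverse: A=3 T=3 G=6 C=7 → Tm = 2·6 + 4·13 = 64°C.
|ΔTm| = |56 − 64| = 8°C, > 5°C.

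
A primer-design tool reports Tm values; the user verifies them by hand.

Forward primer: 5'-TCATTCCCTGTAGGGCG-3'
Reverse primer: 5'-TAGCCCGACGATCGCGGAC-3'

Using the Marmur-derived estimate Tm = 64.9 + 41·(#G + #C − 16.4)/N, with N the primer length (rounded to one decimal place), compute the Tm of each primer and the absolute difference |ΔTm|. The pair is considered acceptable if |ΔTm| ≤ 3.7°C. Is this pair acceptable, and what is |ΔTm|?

Forward: G+C = 10, N = 17 → Tm = 64.9 + 41·(10 − 16.4)/17 = 49.5°C.
Reverse: G+C = 13, N = 19 → Tm = 64.9 + 41·(13 − 16.4)/19 = 57.6°C.
|ΔTm| = |49.5 − 57.6| = 8.1°C, > 3.7°C.

|ΔTm| = 8.1°C; the pair is not acceptable.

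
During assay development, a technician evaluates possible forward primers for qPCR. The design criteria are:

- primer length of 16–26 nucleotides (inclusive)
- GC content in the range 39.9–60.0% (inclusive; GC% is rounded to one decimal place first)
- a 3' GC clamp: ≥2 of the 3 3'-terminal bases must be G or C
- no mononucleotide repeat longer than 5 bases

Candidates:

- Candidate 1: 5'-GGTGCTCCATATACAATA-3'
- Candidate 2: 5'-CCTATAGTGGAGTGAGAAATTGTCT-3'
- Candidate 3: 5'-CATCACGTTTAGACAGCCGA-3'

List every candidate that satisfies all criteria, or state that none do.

Candidate 3 only.

Candidate 1 (18 nt, A=6 T=5 G=3 C=4): length 18 ✓; GC 7/18 = 38.9%, outside 39.9–60.0% ✗; 3' end ATA has 0 G/C, need ≥2 ✗; longest run = 2 ✓ — fails.
Candidate 2 (25 nt, A=7 T=8 G=7 C=3): length 25 ✓; GC 10/25 = 40.0% ✓; 3' end TCT has 1 G/C, need ≥2 ✗; longest run = 3 ✓ — fails.
Candidate 3 (20 nt, A=6 T=4 G=4 C=6): length 20 ✓; GC 10/20 = 50.0% ✓; 3' end CGA has 2 G/C ✓; longest run = 3 ✓ — passes.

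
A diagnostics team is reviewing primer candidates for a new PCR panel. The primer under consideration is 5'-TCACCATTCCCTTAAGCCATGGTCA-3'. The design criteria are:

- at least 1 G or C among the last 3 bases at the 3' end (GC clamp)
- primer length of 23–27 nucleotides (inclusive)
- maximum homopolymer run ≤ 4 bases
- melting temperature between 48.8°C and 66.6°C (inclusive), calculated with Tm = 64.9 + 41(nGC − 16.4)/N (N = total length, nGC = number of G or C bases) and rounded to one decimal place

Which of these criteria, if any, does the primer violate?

Meets all criteria.

Base counts: A=6, T=7, G=3, C=9 (length 25).
GC clamp: 3' end TCA has 1 G/C ✓
length: length 25 ✓
homopolymer run: longest run = 3 ✓
Tm: Tm = 64.9 + 41·(12 − 16.4)/25 = 57.7°C ✓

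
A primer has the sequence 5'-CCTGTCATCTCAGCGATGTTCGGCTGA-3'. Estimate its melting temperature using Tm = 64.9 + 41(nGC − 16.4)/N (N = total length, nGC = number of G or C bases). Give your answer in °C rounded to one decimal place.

Base counts: A=4, T=8, G=7, C=8; G+C = 15, N = 27.
Tm = 64.9 + 41·(15 − 16.4)/27 = 64.9 + -57.40/27 = 62.8°C.

62.8°C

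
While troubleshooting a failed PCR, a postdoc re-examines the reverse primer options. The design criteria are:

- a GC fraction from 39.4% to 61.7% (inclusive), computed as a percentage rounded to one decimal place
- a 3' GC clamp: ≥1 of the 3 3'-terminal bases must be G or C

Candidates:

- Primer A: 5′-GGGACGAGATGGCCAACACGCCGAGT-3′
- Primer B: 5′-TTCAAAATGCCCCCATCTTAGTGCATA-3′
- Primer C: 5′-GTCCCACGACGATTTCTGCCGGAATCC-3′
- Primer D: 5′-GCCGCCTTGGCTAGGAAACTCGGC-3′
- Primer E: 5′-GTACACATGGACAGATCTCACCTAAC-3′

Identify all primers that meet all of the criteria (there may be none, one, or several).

Primer A (26 nt, A=7 T=2 G=10 C=7): GC 17/26 = 65.4%, outside 39.4–61.7% ✗; 3' end AGT has 1 G/C ✓ — fails.
Primer B (27 nt, A=8 T=8 G=3 C=8): GC 11/27 = 40.7% ✓; 3' end ATA has 0 G/C, need ≥1 ✗ — fails.
Primer C (27 nt, A=5 T=6 G=6 C=10): GC 16/27 = 59.3% ✓; 3' end TCC has 2 G/C ✓ — passes.
Primer D (24 nt, A=4 T=4 G=8 C=8): GC 16/24 = 66.7%, outside 39.4–61.7% ✗; 3' end GGC has 3 G/C ✓ — fails.
Primer E (26 nt, A=9 T=5 G=4 C=8): GC 12/26 = 46.2% ✓; 3' end AAC has 1 G/C ✓ — passes.

Primer C and Primer E.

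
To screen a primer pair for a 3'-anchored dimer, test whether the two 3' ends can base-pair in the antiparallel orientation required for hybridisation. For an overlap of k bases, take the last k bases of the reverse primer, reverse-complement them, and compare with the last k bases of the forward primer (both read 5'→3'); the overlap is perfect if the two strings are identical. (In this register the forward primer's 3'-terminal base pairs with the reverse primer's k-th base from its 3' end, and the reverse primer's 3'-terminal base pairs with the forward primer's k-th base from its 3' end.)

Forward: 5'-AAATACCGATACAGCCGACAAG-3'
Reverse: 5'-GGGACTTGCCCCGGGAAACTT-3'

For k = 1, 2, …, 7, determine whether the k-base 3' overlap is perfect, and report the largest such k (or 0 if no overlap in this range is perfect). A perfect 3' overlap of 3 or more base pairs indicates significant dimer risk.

Last 7 bases (5'→3') — forward …CGACAAG, reverse …GAAACTT.
Reverse complement of the reverse primer's last 7 bases: AAGTTTC; its first k bases are the reverse complement of the reverse primer's last k bases, so a perfect k-base overlap needs the forward primer's last k bases to equal them.
Comparing (forward last k vs required): k=1: G vs A ✗; k=2: AG vs AA ✗; k=3: AAG vs AAG ✓; k=4: CAAG vs AAGT ✗; k=5: ACAAG vs AAGTT ✗; k=6: GACAAG vs AAGTTT ✗; k=7: CGACAAG vs AAGTTTC ✗.
Only k = 3 is perfect, so the longest perfect 3' overlap is 3.

Longest perfect overlap: 3 complementary base pairs; significant dimer risk (threshold 3).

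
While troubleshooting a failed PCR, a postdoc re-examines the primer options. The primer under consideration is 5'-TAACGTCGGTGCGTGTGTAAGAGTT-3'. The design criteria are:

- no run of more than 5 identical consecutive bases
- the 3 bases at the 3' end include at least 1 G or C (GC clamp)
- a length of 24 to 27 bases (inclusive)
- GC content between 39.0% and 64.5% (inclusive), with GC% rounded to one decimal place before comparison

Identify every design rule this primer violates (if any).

Base counts: A=5, T=8, G=9, C=3 (length 25).
homopolymer run: longest run = 2 ✓
GC clamp: 3' end GTT has 1 G/C ✓
length: length 25 ✓
GC content: GC 12/25 = 48.0% ✓

Meets all criteria.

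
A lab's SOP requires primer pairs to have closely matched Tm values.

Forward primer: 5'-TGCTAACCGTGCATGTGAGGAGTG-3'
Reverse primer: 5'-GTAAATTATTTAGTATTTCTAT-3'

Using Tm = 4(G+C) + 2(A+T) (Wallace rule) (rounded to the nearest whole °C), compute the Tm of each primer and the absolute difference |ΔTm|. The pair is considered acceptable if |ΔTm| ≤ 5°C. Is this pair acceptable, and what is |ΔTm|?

|ΔTm| = 24°C; the pair is not acceptable.

Forward: A=5 T=6 G=9 C=4 → Tm = 2·11 + 4·13 = 74°C.
Reverse: A=7 T=12 G=2 C=1 → Tm = 2·19 + 4·3 = 50°C.
|ΔTm| = |74 − 50| = 24°C, > 5°C.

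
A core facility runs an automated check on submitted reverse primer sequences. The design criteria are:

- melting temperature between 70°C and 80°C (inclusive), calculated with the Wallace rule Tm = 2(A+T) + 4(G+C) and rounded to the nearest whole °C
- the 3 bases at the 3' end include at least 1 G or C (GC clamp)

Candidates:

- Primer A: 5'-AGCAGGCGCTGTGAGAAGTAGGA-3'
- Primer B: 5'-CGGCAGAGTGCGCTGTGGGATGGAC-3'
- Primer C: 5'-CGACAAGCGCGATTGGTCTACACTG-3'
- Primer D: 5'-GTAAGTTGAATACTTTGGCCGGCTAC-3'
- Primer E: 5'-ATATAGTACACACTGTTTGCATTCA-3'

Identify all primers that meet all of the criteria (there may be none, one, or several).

Primer A, Primer C and Primer D.

Primer A (23 nt, A=7 T=3 G=10 C=3): Tm = 2·10 + 4·13 = 72°C ✓; 3' end GGA has 2 G/C ✓ — passes.
Primer B (25 nt, A=4 T=4 G=12 C=5): Tm = 2·8 + 4·17 = 84°C, outside 70–80°C ✗; 3' end GAC has 2 G/C ✓ — fails.
Primer C (25 nt, A=6 T=5 G=7 C=7): Tm = 2·11 + 4·14 = 78°C ✓; 3' end CTG has 2 G/C ✓ — passes.
Primer D (26 nt, A=6 T=8 G=7 C=5): Tm = 2·14 + 4·12 = 76°C ✓; 3' end TAC has 1 G/C ✓ — passes.
Primer E (25 nt, A=8 T=9 G=3 C=5): Tm = 2·17 + 4·8 = 66°C, outside 70–80°C ✗; 3' end TCA has 1 G/C ✓ — fails.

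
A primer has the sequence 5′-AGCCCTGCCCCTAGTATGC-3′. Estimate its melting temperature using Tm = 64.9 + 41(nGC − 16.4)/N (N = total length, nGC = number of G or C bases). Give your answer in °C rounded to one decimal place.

Base counts: A=3, T=4, G=4, C=8; G+C = 12, N = 19.
Tm = 64.9 + 41·(12 − 16.4)/19 = 64.9 + -180.40/19 = 55.4°C.

55.4°C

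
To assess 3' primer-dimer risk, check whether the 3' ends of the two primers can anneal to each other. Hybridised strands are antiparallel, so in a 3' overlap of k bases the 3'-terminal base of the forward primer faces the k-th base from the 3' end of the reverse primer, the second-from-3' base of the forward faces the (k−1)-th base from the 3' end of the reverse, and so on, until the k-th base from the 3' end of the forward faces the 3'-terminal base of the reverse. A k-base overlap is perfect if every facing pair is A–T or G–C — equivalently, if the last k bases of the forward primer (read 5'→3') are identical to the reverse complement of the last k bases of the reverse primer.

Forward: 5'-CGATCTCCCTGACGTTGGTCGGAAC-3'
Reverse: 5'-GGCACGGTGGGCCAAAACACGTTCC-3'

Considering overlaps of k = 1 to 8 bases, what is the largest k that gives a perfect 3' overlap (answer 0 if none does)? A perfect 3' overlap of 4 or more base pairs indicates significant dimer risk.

Longest perfect overlap: 5 complementary base pairs; significant dimer risk (threshold 4).

Last 8 bases (5'→3') — forward …GTCGGAAC, reverse …CACGTTCC.
Reverse complement of the reverse primer's last 8 bases: GGAACGTG; its first k bases are the reverse complement of the reverse primer's last k bases, so a perfect k-base overlap needs the forward primer's last k bases to equal them.
Comparing (forward last k vs required): k=1: C vs G ✗; k=2: AC vs GG ✗; k=3: AAC vs GGA ✗; k=4: GAAC vs GGAA ✗; k=5: GGAAC vs GGAAC ✓; k=6: CGGAAC vs GGAACG ✗; k=7: TCGGAAC vs GGAACGT ✗; k=8: GTCGGAAC vs GGAACGTG ✗.
Only k = 5 is perfect, so the longest perfect 3' overlap is 5.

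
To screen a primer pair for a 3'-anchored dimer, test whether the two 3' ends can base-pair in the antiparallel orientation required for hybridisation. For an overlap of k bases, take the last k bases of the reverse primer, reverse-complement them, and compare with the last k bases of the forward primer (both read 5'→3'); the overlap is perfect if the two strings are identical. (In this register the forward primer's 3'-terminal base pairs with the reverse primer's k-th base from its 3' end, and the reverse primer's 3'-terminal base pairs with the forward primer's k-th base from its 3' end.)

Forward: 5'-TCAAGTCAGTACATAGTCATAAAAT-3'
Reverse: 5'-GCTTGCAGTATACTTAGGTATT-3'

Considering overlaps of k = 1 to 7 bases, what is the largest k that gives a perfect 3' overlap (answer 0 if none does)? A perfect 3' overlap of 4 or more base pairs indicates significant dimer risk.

Last 7 bases (5'→3') — forward …ATAAAAT, reverse …AGGTATT.
Reverse complement of the reverse primer's last 7 bases: AATACCT; its first k bases are the reverse complement of the reverse primer's last k bases, so a perfect k-base overlap needs the forward primer's last k bases to equal them.
Comparing (forward last k vs required): k=1: T vs A ✗; k=2: AT vs AA ✗; k=3: AAT vs AAT ✓; k=4: AAAT vs AATA ✗; k=5: AAAAT vs AATAC ✗; k=6: TAAAAT vs AATACC ✗; k=7: ATAAAAT vs AATACCT ✗.
Only k = 3 is perfect, so the longest perfect 3' overlap is 3.

Longest perfect overlap: 3 complementary base pairs; below the dimer-risk threshold (threshold 4).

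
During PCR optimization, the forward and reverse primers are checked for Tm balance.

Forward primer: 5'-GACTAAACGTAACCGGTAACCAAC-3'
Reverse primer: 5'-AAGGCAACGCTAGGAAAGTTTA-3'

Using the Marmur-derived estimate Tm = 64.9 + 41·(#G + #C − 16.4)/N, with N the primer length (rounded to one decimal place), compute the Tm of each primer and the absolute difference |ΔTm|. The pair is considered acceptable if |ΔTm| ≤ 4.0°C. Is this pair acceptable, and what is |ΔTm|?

Forward: G+C = 11, N = 24 → Tm = 64.9 + 41·(11 − 16.4)/24 = 55.7°C.
Reverse: G+C = 9, N = 22 → Tm = 64.9 + 41·(9 − 16.4)/22 = 51.1°C.
|ΔTm| = |55.7 − 51.1| = 4.6°C, > 4.0°C.

|ΔTm| = 4.6°C; the pair is not acceptable.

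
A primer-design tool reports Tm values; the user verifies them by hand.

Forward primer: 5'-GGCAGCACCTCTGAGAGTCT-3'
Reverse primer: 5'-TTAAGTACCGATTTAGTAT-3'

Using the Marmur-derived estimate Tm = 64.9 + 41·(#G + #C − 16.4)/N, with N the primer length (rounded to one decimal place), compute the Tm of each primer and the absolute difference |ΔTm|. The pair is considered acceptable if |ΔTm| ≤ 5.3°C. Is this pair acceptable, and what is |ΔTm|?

|ΔTm| = 15.6°C; the pair is not acceptable.

Forward: G+C = 12, N = 20 → Tm = 64.9 + 41·(12 − 16.4)/20 = 55.9°C.
Reverse: G+C = 5, N = 19 → Tm = 64.9 + 41·(5 − 16.4)/19 = 40.3°C.
|ΔTm| = |55.9 − 40.3| = 15.6°C, > 5.3°C.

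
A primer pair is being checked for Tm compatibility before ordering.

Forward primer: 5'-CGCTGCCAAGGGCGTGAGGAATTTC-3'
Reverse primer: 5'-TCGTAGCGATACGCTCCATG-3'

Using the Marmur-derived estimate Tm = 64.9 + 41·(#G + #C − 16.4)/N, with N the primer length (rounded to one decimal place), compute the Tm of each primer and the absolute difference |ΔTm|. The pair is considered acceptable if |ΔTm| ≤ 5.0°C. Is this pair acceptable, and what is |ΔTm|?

|ΔTm| = 8.8°C; the pair is not acceptable.

Forward: G+C = 15, N = 25 → Tm = 64.9 + 41·(15 − 16.4)/25 = 62.6°C.
Reverse: G+C = 11, N = 20 → Tm = 64.9 + 41·(11 − 16.4)/20 = 53.8°C.
|ΔTm| = |62.6 − 53.8| = 8.8°C, > 5.0°C.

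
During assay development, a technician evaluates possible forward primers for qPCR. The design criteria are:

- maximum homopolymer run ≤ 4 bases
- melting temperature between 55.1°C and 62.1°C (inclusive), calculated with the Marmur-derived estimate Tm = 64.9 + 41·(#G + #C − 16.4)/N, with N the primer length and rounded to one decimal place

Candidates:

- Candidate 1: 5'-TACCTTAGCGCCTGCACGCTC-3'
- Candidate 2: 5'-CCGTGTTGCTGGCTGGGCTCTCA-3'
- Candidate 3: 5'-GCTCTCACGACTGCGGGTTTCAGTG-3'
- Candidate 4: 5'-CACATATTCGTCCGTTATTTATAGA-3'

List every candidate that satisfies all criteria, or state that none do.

Candidate 1 only.

Candidate 1 (21 nt, A=3 T=5 G=4 C=9): longest run = 2 ✓; Tm = 64.9 + 41·(13 − 16.4)/21 = 58.3°C ✓ — passes.
Candidate 2 (23 nt, A=1 T=7 G=8 C=7): longest run = 3 ✓; Tm = 64.9 + 41·(15 − 16.4)/23 = 62.4°C, outside 55.1–62.1°C ✗ — fails.
Candidate 3 (25 nt, A=3 T=7 G=8 C=7): longest run = 3 ✓; Tm = 64.9 + 41·(15 − 16.4)/25 = 62.6°C, outside 55.1–62.1°C ✗ — fails.
Candidate 4 (25 nt, A=7 T=10 G=3 C=5): longest run = 3 ✓; Tm = 64.9 + 41·(8 − 16.4)/25 = 51.1°C, outside 55.1–62.1°C ✗ — fails.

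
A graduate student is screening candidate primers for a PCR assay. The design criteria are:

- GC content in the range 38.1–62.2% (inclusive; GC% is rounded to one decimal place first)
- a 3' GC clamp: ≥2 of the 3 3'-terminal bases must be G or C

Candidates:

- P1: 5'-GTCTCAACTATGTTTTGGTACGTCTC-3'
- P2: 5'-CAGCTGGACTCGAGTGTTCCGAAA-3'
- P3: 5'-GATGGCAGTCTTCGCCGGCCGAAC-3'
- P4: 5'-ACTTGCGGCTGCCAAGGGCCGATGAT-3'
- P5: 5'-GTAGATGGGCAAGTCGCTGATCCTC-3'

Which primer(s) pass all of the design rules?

P1 and P5.

P1 (26 nt, A=4 T=11 G=5 C=6): GC 11/26 = 42.3% ✓; 3' end CTC has 2 G/C ✓ — passes.
P2 (24 nt, A=6 T=5 G=7 C=6): GC 13/24 = 54.2% ✓; 3' end AAA has 0 G/C, need ≥2 ✗ — fails.
P3 (24 nt, A=4 T=4 G=8 C=8): GC 16/24 = 66.7%, outside 38.1–62.2% ✗; 3' end AAC has 1 G/C, need ≥2 ✗ — fails.
P4 (26 nt, A=5 T=5 G=9 C=7): GC 16/26 = 61.5% ✓; 3' end GAT has 1 G/C, need ≥2 ✗ — fails.
P5 (25 nt, A=5 T=6 G=8 C=6): GC 14/25 = 56.0% ✓; 3' end CTC has 2 G/C ✓ — passes.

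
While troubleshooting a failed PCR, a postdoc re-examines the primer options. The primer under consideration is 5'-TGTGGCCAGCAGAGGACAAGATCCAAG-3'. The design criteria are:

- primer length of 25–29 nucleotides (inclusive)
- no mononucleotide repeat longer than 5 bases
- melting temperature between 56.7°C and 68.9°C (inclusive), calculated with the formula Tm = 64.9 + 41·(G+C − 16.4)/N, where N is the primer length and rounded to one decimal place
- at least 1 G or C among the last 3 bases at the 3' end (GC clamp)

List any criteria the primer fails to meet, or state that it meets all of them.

Meets all criteria.

Base counts: A=9, T=3, G=9, C=6 (length 27).
length: length 27 ✓
homopolymer run: longest run = 2 ✓
Tm: Tm = 64.9 + 41·(15 − 16.4)/27 = 62.8°C ✓
GC clamp: 3' end AAG has 1 G/C ✓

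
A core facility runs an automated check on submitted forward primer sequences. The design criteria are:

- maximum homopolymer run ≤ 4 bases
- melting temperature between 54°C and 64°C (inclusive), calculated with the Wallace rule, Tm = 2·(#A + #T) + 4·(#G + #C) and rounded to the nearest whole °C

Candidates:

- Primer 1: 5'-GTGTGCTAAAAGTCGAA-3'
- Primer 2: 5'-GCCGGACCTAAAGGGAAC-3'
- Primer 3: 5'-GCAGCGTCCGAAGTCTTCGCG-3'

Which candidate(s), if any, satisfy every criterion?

Primer 1 (17 nt, A=6 T=4 G=5 C=2): longest run = 4 ✓; Tm = 2·10 + 4·7 = 48°C, outside 54–64°C ✗ — fails.
Primer 2 (18 nt, A=6 T=1 G=6 C=5): longest run = 3 ✓; Tm = 2·7 + 4·11 = 58°C ✓ — passes.
Primer 3 (21 nt, A=3 T=4 G=7 C=7): longest run = 2 ✓; Tm = 2·7 + 4·14 = 70°C, outside 54–64°C ✗ — fails.

Primer 2 only.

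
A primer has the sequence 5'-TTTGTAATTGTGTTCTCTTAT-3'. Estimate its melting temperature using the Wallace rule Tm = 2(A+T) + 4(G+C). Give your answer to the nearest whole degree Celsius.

Base counts: A=3, T=13, G=3, C=2 (length 21).
Tm = 2·(3+13) + 4·(3+2) = 2·16 + 4·5 = 32 + 20 = 52°C.

52°C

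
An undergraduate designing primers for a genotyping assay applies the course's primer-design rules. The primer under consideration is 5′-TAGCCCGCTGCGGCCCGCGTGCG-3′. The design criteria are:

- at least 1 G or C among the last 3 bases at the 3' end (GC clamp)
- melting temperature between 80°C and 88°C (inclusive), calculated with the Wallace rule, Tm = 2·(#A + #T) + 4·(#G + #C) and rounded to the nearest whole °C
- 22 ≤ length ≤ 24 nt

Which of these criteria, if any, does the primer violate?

Base counts: A=1, T=3, G=9, C=10 (length 23).
GC clamp: 3' end GCG has 3 G/C ✓
Tm: Tm = 2·4 + 4·19 = 84°C ✓
length: length 23 ✓

Meets all criteria.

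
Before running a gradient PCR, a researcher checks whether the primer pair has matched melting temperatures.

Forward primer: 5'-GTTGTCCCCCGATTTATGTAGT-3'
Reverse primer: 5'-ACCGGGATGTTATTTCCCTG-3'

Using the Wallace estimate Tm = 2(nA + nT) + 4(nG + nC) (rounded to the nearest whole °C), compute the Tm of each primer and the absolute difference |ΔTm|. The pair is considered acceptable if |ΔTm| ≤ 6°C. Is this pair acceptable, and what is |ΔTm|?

Forward: A=3 T=9 G=5 C=5 → Tm = 2·12 + 4·10 = 64°C.
Reverse: A=3 T=7 G=5 C=5 → Tm = 2·10 + 4·10 = 60°C.
|ΔTm| = |64 − 60| = 4°C, ≤ 6°C.

|ΔTm| = 4°C; the pair is acceptable.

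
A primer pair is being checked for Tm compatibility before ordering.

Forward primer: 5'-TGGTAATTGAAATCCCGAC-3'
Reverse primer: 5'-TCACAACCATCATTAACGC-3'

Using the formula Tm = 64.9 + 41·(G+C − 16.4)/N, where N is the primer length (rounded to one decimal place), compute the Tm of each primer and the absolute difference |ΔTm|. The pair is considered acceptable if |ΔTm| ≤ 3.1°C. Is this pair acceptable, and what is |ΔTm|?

Forward: G+C = 8, N = 19 → Tm = 64.9 + 41·(8 − 16.4)/19 = 46.8°C.
Reverse: G+C = 8, N = 19 → Tm = 64.9 + 41·(8 − 16.4)/19 = 46.8°C.
|ΔTm| = |46.8 − 46.8| = 0.0°C, ≤ 3.1°C.

|ΔTm| = 0.0°C; the pair is acceptable.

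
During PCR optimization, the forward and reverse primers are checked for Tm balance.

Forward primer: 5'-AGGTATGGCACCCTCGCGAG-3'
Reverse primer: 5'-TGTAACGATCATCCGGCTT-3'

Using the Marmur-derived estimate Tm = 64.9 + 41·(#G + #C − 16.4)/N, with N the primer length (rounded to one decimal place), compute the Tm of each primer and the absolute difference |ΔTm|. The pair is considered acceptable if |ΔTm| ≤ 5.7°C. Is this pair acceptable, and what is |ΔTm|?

Forward: G+C = 13, N = 20 → Tm = 64.9 + 41·(13 − 16.4)/20 = 57.9°C.
Reverse: G+C = 9, N = 19 → Tm = 64.9 + 41·(9 − 16.4)/19 = 48.9°C.
|ΔTm| = |57.9 − 48.9| = 9.0°C, > 5.7°C.

|ΔTm| = 9.0°C; the pair is not acceptable.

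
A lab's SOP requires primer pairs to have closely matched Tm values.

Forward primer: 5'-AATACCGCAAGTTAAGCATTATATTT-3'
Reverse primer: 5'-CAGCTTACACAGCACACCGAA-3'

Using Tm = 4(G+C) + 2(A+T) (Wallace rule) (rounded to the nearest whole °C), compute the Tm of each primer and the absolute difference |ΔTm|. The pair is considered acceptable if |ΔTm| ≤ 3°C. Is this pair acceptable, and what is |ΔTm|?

|ΔTm| = 2°C; the pair is acceptable.

Forward: A=10 T=9 G=3 C=4 → Tm = 2·19 + 4·7 = 66°C.
Reverse: A=8 T=2 G=3 C=8 → Tm = 2·10 + 4·11 = 64°C.
|ΔTm| = |66 − 64| = 2°C, ≤ 3°C.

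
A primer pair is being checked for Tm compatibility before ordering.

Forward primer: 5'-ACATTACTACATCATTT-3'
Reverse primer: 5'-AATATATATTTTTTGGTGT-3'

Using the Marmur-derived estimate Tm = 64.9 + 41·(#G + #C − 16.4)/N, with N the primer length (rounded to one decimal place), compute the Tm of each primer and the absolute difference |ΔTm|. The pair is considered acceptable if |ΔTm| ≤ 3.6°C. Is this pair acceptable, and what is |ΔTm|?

|ΔTm| = 1.0°C; the pair is acceptable.

Forward: G+C = 4, N = 17 → Tm = 64.9 + 41·(4 − 16.4)/17 = 35.0°C.
Reverse: G+C = 3, N = 19 → Tm = 64.9 + 41·(3 − 16.4)/19 = 36.0°C.
|ΔTm| = |35.0 − 36.0| = 1.0°C, ≤ 3.6°C.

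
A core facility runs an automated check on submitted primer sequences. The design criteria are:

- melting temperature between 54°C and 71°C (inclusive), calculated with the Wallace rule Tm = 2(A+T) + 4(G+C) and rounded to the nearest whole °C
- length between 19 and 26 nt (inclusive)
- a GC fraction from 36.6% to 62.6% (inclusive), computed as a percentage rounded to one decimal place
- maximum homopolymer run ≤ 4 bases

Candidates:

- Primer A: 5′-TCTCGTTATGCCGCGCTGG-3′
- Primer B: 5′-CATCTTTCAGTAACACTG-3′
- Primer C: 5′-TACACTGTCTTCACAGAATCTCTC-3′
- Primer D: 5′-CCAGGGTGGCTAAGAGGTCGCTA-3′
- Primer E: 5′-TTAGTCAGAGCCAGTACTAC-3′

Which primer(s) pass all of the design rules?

Primer A (19 nt, A=1 T=6 G=6 C=6): Tm = 2·7 + 4·12 = 62°C ✓; length 19 ✓; GC 12/19 = 63.2%, outside 36.6–62.6% ✗; longest run = 2 ✓ — fails.
Primer B (18 nt, A=5 T=6 G=2 C=5): Tm = 2·11 + 4·7 = 50°C, outside 54–71°C ✗; length 18, outside 19–26 ✗; GC 7/18 = 38.9% ✓; longest run = 3 ✓ — fails.
Primer C (24 nt, A=6 T=8 G=2 C=8): Tm = 2·14 + 4·10 = 68°C ✓; length 24 ✓; GC 10/24 = 41.7% ✓; longest run = 2 ✓ — passes.
Primer D (23 nt, A=5 T=4 G=9 C=5): Tm = 2·9 + 4·14 = 74°C, outside 54–71°C ✗; length 23 ✓; GC 14/23 = 60.9% ✓; longest run = 3 ✓ — fails.
Primer E (20 nt, A=6 T=5 G=4 C=5): Tm = 2·11 + 4·9 = 58°C ✓; length 20 ✓; GC 9/20 = 45.0% ✓; longest run = 2 ✓ — passes.

Primer C and Primer E.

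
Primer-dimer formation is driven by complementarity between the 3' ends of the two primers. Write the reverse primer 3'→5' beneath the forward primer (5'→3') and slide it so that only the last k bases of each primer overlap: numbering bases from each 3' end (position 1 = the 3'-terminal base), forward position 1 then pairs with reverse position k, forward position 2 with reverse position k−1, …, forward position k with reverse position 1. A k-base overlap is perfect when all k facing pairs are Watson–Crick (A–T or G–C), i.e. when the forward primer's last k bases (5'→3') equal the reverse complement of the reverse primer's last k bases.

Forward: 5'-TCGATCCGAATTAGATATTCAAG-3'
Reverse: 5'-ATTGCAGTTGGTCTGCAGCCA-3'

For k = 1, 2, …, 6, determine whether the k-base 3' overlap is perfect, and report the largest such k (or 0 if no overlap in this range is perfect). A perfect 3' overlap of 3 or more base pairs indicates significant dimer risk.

Longest perfect overlap: 0 complementary base pairs; below the dimer-risk threshold (threshold 3).

Last 6 bases (5'→3') — forward …TTCAAG, reverse …CAGCCA.
Reverse complement of the reverse primer's last 6 bases: TGGCTG; its first k bases are the reverse complement of the reverse primer's last k bases, so a perfect k-base overlap needs the forward primer's last k bases to equal them.
Comparing (forward last k vs required): k=1: G vs T ✗; k=2: AG vs TG ✗; k=3: AAG vs TGG ✗; k=4: CAAG vs TGGC ✗; k=5: TCAAG vs TGGCT ✗; k=6: TTCAAG vs TGGCTG ✗.
No overlap length from 1 to 6 is perfect, so the longest perfect 3' overlap is 0.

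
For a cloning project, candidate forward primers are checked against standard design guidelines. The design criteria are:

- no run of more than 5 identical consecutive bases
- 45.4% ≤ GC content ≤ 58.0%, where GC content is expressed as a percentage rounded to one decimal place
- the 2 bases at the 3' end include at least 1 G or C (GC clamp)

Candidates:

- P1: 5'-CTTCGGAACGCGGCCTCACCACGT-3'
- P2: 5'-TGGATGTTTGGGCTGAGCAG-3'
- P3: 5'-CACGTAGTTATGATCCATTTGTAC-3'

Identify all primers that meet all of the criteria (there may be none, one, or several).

P1 (24 nt, A=4 T=4 G=6 C=10): longest run = 2 ✓; GC 16/24 = 66.7%, outside 45.4–58.0% ✗; 3' end GT has 1 G/C ✓ — fails.
P2 (20 nt, A=3 T=6 G=9 C=2): longest run = 3 ✓; GC 11/20 = 55.0% ✓; 3' end AG has 1 G/C ✓ — passes.
P3 (24 nt, A=6 T=9 G=4 C=5): longest run = 3 ✓; GC 9/24 = 37.5%, outside 45.4–58.0% ✗; 3' end AC has 1 G/C ✓ — fails.

P2 only.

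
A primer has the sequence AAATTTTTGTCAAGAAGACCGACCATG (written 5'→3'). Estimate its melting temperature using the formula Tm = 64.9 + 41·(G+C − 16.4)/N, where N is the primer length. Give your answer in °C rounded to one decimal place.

55.2°C

Base counts: A=10, T=7, G=5, C=5; G+C = 10, N = 27.
Tm = 64.9 + 41·(10 − 16.4)/27 = 64.9 + -262.40/27 = 55.2°C.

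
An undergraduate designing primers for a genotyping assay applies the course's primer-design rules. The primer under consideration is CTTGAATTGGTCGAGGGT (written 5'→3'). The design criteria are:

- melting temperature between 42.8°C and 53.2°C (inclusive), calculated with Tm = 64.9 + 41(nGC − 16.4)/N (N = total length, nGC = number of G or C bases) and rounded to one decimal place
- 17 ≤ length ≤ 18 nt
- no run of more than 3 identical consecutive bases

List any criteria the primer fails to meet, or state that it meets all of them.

Base counts: A=3, T=6, G=7, C=2 (length 18).
Tm: Tm = 64.9 + 41·(9 − 16.4)/18 = 48.0°C ✓
length: length 18 ✓
homopolymer run: longest run = 3 ✓

Meets all criteria.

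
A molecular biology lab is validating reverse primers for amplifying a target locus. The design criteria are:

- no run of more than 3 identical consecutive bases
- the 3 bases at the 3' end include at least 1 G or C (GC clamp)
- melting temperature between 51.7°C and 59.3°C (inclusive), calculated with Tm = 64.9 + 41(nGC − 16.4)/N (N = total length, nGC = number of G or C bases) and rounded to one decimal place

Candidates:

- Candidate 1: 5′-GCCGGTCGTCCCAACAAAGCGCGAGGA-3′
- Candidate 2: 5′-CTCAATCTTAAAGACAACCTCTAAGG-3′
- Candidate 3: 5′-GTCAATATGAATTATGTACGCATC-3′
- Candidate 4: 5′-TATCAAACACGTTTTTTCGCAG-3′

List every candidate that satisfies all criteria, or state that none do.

Candidate 1 (27 nt, A=7 T=2 G=9 C=9): longest run = 3 ✓; 3' end GGA has 2 G/C ✓; Tm = 64.9 + 41·(18 − 16.4)/27 = 67.3°C, outside 51.7–59.3°C ✗ — fails.
Candidate 2 (26 nt, A=10 T=6 G=3 C=7): longest run = 3 ✓; 3' end AGG has 2 G/C ✓; Tm = 64.9 + 41·(10 − 16.4)/26 = 54.8°C ✓ — passes.
Candidate 3 (24 nt, A=8 T=8 G=4 C=4): longest run = 2 ✓; 3' end ATC has 1 G/C ✓; Tm = 64.9 + 41·(8 − 16.4)/24 = 50.6°C, outside 51.7–59.3°C ✗ — fails.
Candidate 4 (22 nt, A=6 T=8 G=3 C=5): longest run = 6, exceeds 3 ✗; 3' end CAG has 2 G/C ✓; Tm = 64.9 + 41·(8 − 16.4)/22 = 49.2°C, outside 51.7–59.3°C ✗ — fails.

Candidate 2 only.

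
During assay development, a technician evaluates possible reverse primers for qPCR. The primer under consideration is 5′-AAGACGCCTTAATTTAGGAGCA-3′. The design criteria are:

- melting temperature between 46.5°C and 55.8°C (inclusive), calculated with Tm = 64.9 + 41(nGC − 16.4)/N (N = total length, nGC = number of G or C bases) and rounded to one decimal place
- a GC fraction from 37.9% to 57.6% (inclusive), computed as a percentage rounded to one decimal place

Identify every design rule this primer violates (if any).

Meets all criteria.

Base counts: A=8, T=5, G=5, C=4 (length 22).
Tm: Tm = 64.9 + 41·(9 − 16.4)/22 = 51.1°C ✓
GC content: GC 9/22 = 40.9% ✓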